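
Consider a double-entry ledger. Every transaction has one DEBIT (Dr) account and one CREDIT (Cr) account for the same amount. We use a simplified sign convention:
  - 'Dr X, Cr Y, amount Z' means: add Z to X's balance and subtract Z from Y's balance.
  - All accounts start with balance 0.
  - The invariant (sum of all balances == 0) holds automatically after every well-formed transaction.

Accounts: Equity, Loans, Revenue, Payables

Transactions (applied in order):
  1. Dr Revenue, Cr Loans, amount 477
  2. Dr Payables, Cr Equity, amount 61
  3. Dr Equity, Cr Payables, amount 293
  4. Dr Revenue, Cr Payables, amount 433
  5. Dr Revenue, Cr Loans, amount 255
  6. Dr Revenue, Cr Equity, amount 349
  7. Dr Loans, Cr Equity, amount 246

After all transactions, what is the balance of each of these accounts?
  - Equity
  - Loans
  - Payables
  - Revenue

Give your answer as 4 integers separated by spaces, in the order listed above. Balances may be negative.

After txn 1 (Dr Revenue, Cr Loans, amount 477): Loans=-477 Revenue=477
After txn 2 (Dr Payables, Cr Equity, amount 61): Equity=-61 Loans=-477 Payables=61 Revenue=477
After txn 3 (Dr Equity, Cr Payables, amount 293): Equity=232 Loans=-477 Payables=-232 Revenue=477
After txn 4 (Dr Revenue, Cr Payables, amount 433): Equity=232 Loans=-477 Payables=-665 Revenue=910
After txn 5 (Dr Revenue, Cr Loans, amount 255): Equity=232 Loans=-732 Payables=-665 Revenue=1165
After txn 6 (Dr Revenue, Cr Equity, amount 349): Equity=-117 Loans=-732 Payables=-665 Revenue=1514
After txn 7 (Dr Loans, Cr Equity, amount 246): Equity=-363 Loans=-486 Payables=-665 Revenue=1514

Answer: -363 -486 -665 1514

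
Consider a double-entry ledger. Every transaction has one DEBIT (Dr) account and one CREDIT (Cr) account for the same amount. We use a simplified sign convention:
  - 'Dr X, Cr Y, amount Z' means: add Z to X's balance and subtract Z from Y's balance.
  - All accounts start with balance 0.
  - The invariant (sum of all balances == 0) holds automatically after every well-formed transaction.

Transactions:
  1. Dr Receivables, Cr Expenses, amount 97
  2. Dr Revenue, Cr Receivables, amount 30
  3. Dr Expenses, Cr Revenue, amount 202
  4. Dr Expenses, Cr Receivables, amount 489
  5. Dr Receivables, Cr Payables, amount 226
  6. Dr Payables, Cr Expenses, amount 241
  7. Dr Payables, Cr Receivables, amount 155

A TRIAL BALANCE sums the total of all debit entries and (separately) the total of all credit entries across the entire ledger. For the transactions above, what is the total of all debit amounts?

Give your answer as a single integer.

Txn 1: debit+=97
Txn 2: debit+=30
Txn 3: debit+=202
Txn 4: debit+=489
Txn 5: debit+=226
Txn 6: debit+=241
Txn 7: debit+=155
Total debits = 1440

Answer: 1440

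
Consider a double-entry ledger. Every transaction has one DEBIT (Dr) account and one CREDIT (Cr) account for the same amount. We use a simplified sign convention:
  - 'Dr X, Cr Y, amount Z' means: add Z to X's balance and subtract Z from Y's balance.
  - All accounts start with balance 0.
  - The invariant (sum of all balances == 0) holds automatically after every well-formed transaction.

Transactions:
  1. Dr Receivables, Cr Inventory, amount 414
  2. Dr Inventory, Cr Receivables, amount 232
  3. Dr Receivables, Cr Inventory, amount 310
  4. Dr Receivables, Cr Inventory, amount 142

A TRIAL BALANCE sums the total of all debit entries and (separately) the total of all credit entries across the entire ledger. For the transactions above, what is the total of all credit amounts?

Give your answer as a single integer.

Txn 1: credit+=414
Txn 2: credit+=232
Txn 3: credit+=310
Txn 4: credit+=142
Total credits = 1098

Answer: 1098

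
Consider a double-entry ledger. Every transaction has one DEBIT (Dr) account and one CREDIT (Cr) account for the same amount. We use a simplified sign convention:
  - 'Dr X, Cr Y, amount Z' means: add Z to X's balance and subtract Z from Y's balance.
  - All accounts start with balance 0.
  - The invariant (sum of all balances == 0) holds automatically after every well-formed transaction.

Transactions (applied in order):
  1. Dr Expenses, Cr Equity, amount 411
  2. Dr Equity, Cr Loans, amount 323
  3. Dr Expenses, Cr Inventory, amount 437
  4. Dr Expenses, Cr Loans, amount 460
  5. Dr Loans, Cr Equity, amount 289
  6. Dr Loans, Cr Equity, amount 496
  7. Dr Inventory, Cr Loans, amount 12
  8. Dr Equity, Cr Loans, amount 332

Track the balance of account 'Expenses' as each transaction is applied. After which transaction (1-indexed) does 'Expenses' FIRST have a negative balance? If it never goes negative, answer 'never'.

Answer: never

Derivation:
After txn 1: Expenses=411
After txn 2: Expenses=411
After txn 3: Expenses=848
After txn 4: Expenses=1308
After txn 5: Expenses=1308
After txn 6: Expenses=1308
After txn 7: Expenses=1308
After txn 8: Expenses=1308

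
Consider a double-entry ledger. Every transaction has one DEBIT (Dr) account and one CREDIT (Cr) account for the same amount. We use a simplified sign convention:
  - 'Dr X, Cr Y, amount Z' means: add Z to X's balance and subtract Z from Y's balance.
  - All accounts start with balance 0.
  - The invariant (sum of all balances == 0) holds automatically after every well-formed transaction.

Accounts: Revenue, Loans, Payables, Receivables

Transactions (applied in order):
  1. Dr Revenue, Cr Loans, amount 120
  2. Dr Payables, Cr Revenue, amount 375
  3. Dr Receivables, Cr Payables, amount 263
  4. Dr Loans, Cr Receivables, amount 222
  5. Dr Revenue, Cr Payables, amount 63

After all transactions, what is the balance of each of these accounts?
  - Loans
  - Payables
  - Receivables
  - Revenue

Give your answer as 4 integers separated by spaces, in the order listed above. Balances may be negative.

Answer: 102 49 41 -192

Derivation:
After txn 1 (Dr Revenue, Cr Loans, amount 120): Loans=-120 Revenue=120
After txn 2 (Dr Payables, Cr Revenue, amount 375): Loans=-120 Payables=375 Revenue=-255
After txn 3 (Dr Receivables, Cr Payables, amount 263): Loans=-120 Payables=112 Receivables=263 Revenue=-255
After txn 4 (Dr Loans, Cr Receivables, amount 222): Loans=102 Payables=112 Receivables=41 Revenue=-255
After txn 5 (Dr Revenue, Cr Payables, amount 63): Loans=102 Payables=49 Receivables=41 Revenue=-192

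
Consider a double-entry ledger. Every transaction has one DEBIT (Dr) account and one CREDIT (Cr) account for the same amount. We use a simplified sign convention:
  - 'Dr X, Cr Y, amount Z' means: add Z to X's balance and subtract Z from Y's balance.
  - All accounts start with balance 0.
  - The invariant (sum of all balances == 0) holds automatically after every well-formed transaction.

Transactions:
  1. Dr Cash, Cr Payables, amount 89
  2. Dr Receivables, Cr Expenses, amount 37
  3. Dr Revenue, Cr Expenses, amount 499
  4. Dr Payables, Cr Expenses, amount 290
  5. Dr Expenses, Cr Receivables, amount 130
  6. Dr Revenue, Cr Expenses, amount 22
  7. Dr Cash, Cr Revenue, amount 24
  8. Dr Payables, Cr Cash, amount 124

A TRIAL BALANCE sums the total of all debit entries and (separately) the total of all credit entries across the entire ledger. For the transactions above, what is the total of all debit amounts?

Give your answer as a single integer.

Txn 1: debit+=89
Txn 2: debit+=37
Txn 3: debit+=499
Txn 4: debit+=290
Txn 5: debit+=130
Txn 6: debit+=22
Txn 7: debit+=24
Txn 8: debit+=124
Total debits = 1215

Answer: 1215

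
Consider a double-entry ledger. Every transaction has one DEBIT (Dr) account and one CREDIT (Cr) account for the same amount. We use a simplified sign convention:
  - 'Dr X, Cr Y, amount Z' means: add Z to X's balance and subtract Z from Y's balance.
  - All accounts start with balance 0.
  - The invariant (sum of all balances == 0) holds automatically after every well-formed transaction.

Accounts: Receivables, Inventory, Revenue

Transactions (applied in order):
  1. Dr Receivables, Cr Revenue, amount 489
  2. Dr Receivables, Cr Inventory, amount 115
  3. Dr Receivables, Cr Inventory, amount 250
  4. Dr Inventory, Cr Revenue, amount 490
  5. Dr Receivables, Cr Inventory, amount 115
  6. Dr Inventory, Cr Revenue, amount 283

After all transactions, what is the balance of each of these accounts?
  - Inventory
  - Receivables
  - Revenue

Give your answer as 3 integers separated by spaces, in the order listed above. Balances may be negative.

Answer: 293 969 -1262

Derivation:
After txn 1 (Dr Receivables, Cr Revenue, amount 489): Receivables=489 Revenue=-489
After txn 2 (Dr Receivables, Cr Inventory, amount 115): Inventory=-115 Receivables=604 Revenue=-489
After txn 3 (Dr Receivables, Cr Inventory, amount 250): Inventory=-365 Receivables=854 Revenue=-489
After txn 4 (Dr Inventory, Cr Revenue, amount 490): Inventory=125 Receivables=854 Revenue=-979
After txn 5 (Dr Receivables, Cr Inventory, amount 115): Inventory=10 Receivables=969 Revenue=-979
After txn 6 (Dr Inventory, Cr Revenue, amount 283): Inventory=293 Receivables=969 Revenue=-1262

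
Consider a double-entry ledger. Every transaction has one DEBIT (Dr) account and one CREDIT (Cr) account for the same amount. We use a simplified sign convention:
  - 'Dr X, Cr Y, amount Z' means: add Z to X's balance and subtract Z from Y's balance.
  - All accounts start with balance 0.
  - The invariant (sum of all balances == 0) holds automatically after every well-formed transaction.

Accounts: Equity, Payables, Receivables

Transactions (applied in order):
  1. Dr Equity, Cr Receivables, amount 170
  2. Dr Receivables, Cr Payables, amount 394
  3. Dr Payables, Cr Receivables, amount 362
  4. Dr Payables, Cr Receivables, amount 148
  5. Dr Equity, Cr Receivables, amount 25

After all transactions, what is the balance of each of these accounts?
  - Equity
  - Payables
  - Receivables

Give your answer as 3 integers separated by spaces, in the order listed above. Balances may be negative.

Answer: 195 116 -311

Derivation:
After txn 1 (Dr Equity, Cr Receivables, amount 170): Equity=170 Receivables=-170
After txn 2 (Dr Receivables, Cr Payables, amount 394): Equity=170 Payables=-394 Receivables=224
After txn 3 (Dr Payables, Cr Receivables, amount 362): Equity=170 Payables=-32 Receivables=-138
After txn 4 (Dr Payables, Cr Receivables, amount 148): Equity=170 Payables=116 Receivables=-286
After txn 5 (Dr Equity, Cr Receivables, amount 25): Equity=195 Payables=116 Receivables=-311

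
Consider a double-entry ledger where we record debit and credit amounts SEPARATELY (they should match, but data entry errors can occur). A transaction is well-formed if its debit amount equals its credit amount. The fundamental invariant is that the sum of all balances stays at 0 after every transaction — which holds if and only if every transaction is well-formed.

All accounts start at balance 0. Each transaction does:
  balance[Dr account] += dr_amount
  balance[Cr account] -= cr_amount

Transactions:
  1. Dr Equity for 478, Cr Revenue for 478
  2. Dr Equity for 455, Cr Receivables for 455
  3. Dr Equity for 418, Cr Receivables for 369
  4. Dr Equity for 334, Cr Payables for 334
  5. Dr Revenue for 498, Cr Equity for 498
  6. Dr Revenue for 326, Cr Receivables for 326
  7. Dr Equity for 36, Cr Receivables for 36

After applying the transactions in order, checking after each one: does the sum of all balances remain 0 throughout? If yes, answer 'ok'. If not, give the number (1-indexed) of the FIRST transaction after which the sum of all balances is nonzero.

Answer: 3

Derivation:
After txn 1: dr=478 cr=478 sum_balances=0
After txn 2: dr=455 cr=455 sum_balances=0
After txn 3: dr=418 cr=369 sum_balances=49
After txn 4: dr=334 cr=334 sum_balances=49
After txn 5: dr=498 cr=498 sum_balances=49
After txn 6: dr=326 cr=326 sum_balances=49
After txn 7: dr=36 cr=36 sum_balances=49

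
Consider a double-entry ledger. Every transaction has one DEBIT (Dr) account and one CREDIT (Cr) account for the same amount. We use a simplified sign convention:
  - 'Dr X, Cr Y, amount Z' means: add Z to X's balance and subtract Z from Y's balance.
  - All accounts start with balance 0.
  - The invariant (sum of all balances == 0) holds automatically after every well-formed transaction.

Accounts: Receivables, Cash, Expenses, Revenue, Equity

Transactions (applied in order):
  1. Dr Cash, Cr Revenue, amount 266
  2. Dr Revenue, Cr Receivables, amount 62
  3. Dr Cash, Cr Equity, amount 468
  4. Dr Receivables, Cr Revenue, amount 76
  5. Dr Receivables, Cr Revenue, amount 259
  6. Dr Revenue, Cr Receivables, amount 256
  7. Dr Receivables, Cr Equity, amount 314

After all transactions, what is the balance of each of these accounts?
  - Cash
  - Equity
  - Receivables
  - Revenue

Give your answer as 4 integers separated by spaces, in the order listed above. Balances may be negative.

Answer: 734 -782 331 -283

Derivation:
After txn 1 (Dr Cash, Cr Revenue, amount 266): Cash=266 Revenue=-266
After txn 2 (Dr Revenue, Cr Receivables, amount 62): Cash=266 Receivables=-62 Revenue=-204
After txn 3 (Dr Cash, Cr Equity, amount 468): Cash=734 Equity=-468 Receivables=-62 Revenue=-204
After txn 4 (Dr Receivables, Cr Revenue, amount 76): Cash=734 Equity=-468 Receivables=14 Revenue=-280
After txn 5 (Dr Receivables, Cr Revenue, amount 259): Cash=734 Equity=-468 Receivables=273 Revenue=-539
After txn 6 (Dr Revenue, Cr Receivables, amount 256): Cash=734 Equity=-468 Receivables=17 Revenue=-283
After txn 7 (Dr Receivables, Cr Equity, amount 314): Cash=734 Equity=-782 Receivables=331 Revenue=-283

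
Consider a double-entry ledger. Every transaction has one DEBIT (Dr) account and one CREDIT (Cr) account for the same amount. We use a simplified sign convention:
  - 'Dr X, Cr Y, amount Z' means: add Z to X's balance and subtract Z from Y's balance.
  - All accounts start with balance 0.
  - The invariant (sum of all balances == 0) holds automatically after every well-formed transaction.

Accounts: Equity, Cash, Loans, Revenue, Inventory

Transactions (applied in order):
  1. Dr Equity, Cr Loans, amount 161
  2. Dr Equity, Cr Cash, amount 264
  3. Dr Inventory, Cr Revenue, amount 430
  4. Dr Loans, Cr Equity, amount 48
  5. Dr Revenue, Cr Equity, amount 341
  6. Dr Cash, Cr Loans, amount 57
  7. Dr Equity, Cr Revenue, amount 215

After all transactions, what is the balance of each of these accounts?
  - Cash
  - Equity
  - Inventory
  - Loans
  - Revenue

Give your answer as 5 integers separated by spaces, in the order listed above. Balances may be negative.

Answer: -207 251 430 -170 -304

Derivation:
After txn 1 (Dr Equity, Cr Loans, amount 161): Equity=161 Loans=-161
After txn 2 (Dr Equity, Cr Cash, amount 264): Cash=-264 Equity=425 Loans=-161
After txn 3 (Dr Inventory, Cr Revenue, amount 430): Cash=-264 Equity=425 Inventory=430 Loans=-161 Revenue=-430
After txn 4 (Dr Loans, Cr Equity, amount 48): Cash=-264 Equity=377 Inventory=430 Loans=-113 Revenue=-430
After txn 5 (Dr Revenue, Cr Equity, amount 341): Cash=-264 Equity=36 Inventory=430 Loans=-113 Revenue=-89
After txn 6 (Dr Cash, Cr Loans, amount 57): Cash=-207 Equity=36 Inventory=430 Loans=-170 Revenue=-89
After txn 7 (Dr Equity, Cr Revenue, amount 215): Cash=-207 Equity=251 Inventory=430 Loans=-170 Revenue=-304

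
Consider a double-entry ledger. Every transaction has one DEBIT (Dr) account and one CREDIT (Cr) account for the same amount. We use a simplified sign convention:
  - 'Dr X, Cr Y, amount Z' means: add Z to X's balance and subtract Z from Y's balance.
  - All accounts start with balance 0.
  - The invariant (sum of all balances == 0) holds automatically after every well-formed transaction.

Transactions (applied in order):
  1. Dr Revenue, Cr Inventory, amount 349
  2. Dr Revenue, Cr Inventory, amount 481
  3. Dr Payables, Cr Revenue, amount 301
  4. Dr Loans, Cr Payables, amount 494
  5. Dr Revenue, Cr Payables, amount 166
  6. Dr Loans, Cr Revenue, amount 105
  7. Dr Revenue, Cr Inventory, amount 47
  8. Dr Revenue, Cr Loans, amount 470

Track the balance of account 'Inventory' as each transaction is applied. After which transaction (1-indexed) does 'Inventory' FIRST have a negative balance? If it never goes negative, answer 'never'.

After txn 1: Inventory=-349

Answer: 1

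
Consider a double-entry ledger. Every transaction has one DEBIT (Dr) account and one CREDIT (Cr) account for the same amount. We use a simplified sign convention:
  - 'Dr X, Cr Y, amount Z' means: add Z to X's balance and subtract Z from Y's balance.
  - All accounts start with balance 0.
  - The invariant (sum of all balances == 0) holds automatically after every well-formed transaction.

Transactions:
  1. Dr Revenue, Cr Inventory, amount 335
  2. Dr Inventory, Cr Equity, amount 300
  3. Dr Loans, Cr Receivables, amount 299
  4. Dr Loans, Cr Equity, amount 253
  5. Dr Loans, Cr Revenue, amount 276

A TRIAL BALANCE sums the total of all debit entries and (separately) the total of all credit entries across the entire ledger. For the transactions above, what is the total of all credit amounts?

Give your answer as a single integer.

Txn 1: credit+=335
Txn 2: credit+=300
Txn 3: credit+=299
Txn 4: credit+=253
Txn 5: credit+=276
Total credits = 1463

Answer: 1463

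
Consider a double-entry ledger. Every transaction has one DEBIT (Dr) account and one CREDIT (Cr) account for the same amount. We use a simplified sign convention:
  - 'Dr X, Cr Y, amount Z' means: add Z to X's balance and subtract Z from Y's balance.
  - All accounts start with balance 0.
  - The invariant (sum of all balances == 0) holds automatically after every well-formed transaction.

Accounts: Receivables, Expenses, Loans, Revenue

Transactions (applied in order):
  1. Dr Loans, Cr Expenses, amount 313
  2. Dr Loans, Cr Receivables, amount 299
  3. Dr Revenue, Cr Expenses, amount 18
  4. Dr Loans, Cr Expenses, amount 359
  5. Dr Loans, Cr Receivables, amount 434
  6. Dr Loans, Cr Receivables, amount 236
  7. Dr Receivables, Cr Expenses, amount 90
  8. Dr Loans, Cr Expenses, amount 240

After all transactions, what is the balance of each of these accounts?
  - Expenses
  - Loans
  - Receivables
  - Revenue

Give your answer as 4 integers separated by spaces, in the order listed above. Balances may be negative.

After txn 1 (Dr Loans, Cr Expenses, amount 313): Expenses=-313 Loans=313
After txn 2 (Dr Loans, Cr Receivables, amount 299): Expenses=-313 Loans=612 Receivables=-299
After txn 3 (Dr Revenue, Cr Expenses, amount 18): Expenses=-331 Loans=612 Receivables=-299 Revenue=18
After txn 4 (Dr Loans, Cr Expenses, amount 359): Expenses=-690 Loans=971 Receivables=-299 Revenue=18
After txn 5 (Dr Loans, Cr Receivables, amount 434): Expenses=-690 Loans=1405 Receivables=-733 Revenue=18
After txn 6 (Dr Loans, Cr Receivables, amount 236): Expenses=-690 Loans=1641 Receivables=-969 Revenue=18
After txn 7 (Dr Receivables, Cr Expenses, amount 90): Expenses=-780 Loans=1641 Receivables=-879 Revenue=18
After txn 8 (Dr Loans, Cr Expenses, amount 240): Expenses=-1020 Loans=1881 Receivables=-879 Revenue=18

Answer: -1020 1881 -879 18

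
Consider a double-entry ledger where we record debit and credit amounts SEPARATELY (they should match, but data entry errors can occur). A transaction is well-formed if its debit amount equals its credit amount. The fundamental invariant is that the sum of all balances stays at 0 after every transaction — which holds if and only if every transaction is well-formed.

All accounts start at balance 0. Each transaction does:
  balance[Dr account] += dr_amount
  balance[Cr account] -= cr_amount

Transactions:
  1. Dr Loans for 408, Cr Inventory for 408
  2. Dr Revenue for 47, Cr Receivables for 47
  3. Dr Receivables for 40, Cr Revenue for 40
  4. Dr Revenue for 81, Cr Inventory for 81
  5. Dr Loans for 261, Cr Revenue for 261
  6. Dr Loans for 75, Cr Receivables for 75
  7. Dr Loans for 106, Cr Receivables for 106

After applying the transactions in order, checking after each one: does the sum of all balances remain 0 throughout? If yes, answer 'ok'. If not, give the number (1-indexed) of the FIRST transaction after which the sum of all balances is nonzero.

Answer: ok

Derivation:
After txn 1: dr=408 cr=408 sum_balances=0
After txn 2: dr=47 cr=47 sum_balances=0
After txn 3: dr=40 cr=40 sum_balances=0
After txn 4: dr=81 cr=81 sum_balances=0
After txn 5: dr=261 cr=261 sum_balances=0
After txn 6: dr=75 cr=75 sum_balances=0
After txn 7: dr=106 cr=106 sum_balances=0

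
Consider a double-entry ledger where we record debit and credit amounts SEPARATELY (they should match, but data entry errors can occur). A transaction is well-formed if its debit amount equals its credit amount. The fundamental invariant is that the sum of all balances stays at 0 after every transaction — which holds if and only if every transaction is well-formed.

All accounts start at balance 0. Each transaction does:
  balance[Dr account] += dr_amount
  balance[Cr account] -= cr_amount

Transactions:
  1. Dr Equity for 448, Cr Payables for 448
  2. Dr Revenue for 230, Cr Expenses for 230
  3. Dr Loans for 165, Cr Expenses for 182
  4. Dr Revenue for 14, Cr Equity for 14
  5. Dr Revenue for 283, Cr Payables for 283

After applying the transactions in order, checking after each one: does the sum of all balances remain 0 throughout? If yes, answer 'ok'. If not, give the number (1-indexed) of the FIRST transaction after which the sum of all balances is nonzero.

Answer: 3

Derivation:
After txn 1: dr=448 cr=448 sum_balances=0
After txn 2: dr=230 cr=230 sum_balances=0
After txn 3: dr=165 cr=182 sum_balances=-17
After txn 4: dr=14 cr=14 sum_balances=-17
After txn 5: dr=283 cr=283 sum_balances=-17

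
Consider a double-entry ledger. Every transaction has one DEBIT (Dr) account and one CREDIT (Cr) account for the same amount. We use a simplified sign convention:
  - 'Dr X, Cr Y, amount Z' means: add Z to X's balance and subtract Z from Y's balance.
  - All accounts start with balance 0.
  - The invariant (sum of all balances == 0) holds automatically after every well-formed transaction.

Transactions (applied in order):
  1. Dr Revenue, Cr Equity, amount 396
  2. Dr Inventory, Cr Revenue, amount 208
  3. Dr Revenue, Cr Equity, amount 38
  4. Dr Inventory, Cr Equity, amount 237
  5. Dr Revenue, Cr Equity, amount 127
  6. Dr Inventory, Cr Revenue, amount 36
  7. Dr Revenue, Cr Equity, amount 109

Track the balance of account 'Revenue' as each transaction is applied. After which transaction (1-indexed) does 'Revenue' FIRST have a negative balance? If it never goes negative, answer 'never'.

After txn 1: Revenue=396
After txn 2: Revenue=188
After txn 3: Revenue=226
After txn 4: Revenue=226
After txn 5: Revenue=353
After txn 6: Revenue=317
After txn 7: Revenue=426

Answer: never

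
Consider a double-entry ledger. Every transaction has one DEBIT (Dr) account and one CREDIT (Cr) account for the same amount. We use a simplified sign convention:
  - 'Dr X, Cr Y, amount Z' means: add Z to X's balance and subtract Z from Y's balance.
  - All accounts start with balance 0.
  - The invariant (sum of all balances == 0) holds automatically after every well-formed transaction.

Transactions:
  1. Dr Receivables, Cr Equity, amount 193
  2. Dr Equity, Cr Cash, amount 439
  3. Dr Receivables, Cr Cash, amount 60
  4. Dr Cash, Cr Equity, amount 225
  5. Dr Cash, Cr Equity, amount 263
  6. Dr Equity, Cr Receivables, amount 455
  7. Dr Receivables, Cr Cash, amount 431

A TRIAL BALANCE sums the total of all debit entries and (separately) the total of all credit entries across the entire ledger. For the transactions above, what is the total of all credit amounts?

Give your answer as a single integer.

Answer: 2066

Derivation:
Txn 1: credit+=193
Txn 2: credit+=439
Txn 3: credit+=60
Txn 4: credit+=225
Txn 5: credit+=263
Txn 6: credit+=455
Txn 7: credit+=431
Total credits = 2066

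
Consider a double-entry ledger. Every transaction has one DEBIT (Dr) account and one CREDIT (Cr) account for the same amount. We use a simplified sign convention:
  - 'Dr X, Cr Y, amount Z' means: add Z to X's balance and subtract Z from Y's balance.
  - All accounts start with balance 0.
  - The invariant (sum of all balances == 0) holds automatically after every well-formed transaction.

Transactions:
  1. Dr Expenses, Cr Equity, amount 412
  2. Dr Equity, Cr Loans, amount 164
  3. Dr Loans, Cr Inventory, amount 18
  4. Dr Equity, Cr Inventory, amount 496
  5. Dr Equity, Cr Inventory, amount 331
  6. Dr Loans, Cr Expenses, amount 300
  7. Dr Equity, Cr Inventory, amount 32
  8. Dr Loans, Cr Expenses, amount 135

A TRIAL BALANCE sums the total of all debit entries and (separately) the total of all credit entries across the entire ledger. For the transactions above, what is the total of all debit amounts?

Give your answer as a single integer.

Txn 1: debit+=412
Txn 2: debit+=164
Txn 3: debit+=18
Txn 4: debit+=496
Txn 5: debit+=331
Txn 6: debit+=300
Txn 7: debit+=32
Txn 8: debit+=135
Total debits = 1888

Answer: 1888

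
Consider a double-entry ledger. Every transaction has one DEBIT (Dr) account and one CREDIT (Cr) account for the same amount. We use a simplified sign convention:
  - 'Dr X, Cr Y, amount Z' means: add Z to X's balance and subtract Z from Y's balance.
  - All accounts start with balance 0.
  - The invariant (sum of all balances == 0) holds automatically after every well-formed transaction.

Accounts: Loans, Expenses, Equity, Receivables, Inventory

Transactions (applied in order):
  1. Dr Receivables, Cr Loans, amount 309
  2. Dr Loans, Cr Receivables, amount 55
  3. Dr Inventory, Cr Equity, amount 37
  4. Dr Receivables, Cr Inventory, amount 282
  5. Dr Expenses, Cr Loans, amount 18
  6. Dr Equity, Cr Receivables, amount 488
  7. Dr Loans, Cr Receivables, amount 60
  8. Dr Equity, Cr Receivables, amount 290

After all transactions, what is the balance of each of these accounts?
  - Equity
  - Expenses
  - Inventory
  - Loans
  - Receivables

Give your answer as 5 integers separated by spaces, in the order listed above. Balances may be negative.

Answer: 741 18 -245 -212 -302

Derivation:
After txn 1 (Dr Receivables, Cr Loans, amount 309): Loans=-309 Receivables=309
After txn 2 (Dr Loans, Cr Receivables, amount 55): Loans=-254 Receivables=254
After txn 3 (Dr Inventory, Cr Equity, amount 37): Equity=-37 Inventory=37 Loans=-254 Receivables=254
After txn 4 (Dr Receivables, Cr Inventory, amount 282): Equity=-37 Inventory=-245 Loans=-254 Receivables=536
After txn 5 (Dr Expenses, Cr Loans, amount 18): Equity=-37 Expenses=18 Inventory=-245 Loans=-272 Receivables=536
After txn 6 (Dr Equity, Cr Receivables, amount 488): Equity=451 Expenses=18 Inventory=-245 Loans=-272 Receivables=48
After txn 7 (Dr Loans, Cr Receivables, amount 60): Equity=451 Expenses=18 Inventory=-245 Loans=-212 Receivables=-12
After txn 8 (Dr Equity, Cr Receivables, amount 290): Equity=741 Expenses=18 Inventory=-245 Loans=-212 Receivables=-302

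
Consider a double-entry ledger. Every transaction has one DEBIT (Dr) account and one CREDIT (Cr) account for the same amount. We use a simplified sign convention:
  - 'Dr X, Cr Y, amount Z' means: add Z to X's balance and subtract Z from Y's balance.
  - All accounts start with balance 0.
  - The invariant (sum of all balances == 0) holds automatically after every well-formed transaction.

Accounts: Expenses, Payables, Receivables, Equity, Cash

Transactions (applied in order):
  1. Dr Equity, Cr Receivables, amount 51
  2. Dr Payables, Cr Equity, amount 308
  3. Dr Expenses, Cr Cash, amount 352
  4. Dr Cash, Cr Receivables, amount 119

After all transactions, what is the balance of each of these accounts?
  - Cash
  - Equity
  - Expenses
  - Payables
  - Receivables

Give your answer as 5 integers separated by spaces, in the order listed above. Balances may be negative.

After txn 1 (Dr Equity, Cr Receivables, amount 51): Equity=51 Receivables=-51
After txn 2 (Dr Payables, Cr Equity, amount 308): Equity=-257 Payables=308 Receivables=-51
After txn 3 (Dr Expenses, Cr Cash, amount 352): Cash=-352 Equity=-257 Expenses=352 Payables=308 Receivables=-51
After txn 4 (Dr Cash, Cr Receivables, amount 119): Cash=-233 Equity=-257 Expenses=352 Payables=308 Receivables=-170

Answer: -233 -257 352 308 -170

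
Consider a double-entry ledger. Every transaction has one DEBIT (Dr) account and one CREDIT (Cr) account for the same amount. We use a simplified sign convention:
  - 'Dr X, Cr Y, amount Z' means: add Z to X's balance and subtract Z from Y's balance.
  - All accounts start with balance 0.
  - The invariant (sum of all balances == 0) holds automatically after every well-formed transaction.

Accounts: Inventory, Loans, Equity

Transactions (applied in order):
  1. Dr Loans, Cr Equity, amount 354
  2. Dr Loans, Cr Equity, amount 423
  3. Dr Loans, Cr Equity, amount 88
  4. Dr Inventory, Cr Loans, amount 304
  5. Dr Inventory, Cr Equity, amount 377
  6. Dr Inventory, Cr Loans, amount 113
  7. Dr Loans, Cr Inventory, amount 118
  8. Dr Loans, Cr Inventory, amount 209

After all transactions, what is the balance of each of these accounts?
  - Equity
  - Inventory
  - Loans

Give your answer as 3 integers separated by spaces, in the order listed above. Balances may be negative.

After txn 1 (Dr Loans, Cr Equity, amount 354): Equity=-354 Loans=354
After txn 2 (Dr Loans, Cr Equity, amount 423): Equity=-777 Loans=777
After txn 3 (Dr Loans, Cr Equity, amount 88): Equity=-865 Loans=865
After txn 4 (Dr Inventory, Cr Loans, amount 304): Equity=-865 Inventory=304 Loans=561
After txn 5 (Dr Inventory, Cr Equity, amount 377): Equity=-1242 Inventory=681 Loans=561
After txn 6 (Dr Inventory, Cr Loans, amount 113): Equity=-1242 Inventory=794 Loans=448
After txn 7 (Dr Loans, Cr Inventory, amount 118): Equity=-1242 Inventory=676 Loans=566
After txn 8 (Dr Loans, Cr Inventory, amount 209): Equity=-1242 Inventory=467 Loans=775

Answer: -1242 467 775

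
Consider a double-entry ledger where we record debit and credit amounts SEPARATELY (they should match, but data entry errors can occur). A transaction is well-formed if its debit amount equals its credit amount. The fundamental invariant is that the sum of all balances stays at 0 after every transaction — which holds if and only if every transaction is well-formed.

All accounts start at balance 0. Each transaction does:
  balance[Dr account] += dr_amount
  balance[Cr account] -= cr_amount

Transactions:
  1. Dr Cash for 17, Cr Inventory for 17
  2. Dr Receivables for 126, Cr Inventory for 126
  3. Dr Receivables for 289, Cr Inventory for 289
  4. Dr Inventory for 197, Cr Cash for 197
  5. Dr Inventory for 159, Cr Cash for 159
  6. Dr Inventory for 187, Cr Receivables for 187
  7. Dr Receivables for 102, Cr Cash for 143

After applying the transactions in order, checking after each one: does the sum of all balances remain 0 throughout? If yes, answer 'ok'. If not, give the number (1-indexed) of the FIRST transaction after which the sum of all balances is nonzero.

Answer: 7

Derivation:
After txn 1: dr=17 cr=17 sum_balances=0
After txn 2: dr=126 cr=126 sum_balances=0
After txn 3: dr=289 cr=289 sum_balances=0
After txn 4: dr=197 cr=197 sum_balances=0
After txn 5: dr=159 cr=159 sum_balances=0
After txn 6: dr=187 cr=187 sum_balances=0
After txn 7: dr=102 cr=143 sum_balances=-41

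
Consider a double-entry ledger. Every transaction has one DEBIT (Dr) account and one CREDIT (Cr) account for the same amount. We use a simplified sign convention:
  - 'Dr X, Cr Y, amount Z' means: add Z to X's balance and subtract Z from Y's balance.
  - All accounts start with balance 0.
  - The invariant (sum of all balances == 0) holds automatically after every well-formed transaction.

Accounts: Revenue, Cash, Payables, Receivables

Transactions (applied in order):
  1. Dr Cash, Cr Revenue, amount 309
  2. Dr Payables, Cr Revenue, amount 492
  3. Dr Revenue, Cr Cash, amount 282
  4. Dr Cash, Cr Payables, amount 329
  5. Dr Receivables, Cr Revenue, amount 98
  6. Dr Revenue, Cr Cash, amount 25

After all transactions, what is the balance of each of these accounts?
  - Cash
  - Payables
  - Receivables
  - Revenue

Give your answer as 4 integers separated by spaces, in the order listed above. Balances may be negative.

After txn 1 (Dr Cash, Cr Revenue, amount 309): Cash=309 Revenue=-309
After txn 2 (Dr Payables, Cr Revenue, amount 492): Cash=309 Payables=492 Revenue=-801
After txn 3 (Dr Revenue, Cr Cash, amount 282): Cash=27 Payables=492 Revenue=-519
After txn 4 (Dr Cash, Cr Payables, amount 329): Cash=356 Payables=163 Revenue=-519
After txn 5 (Dr Receivables, Cr Revenue, amount 98): Cash=356 Payables=163 Receivables=98 Revenue=-617
After txn 6 (Dr Revenue, Cr Cash, amount 25): Cash=331 Payables=163 Receivables=98 Revenue=-592

Answer: 331 163 98 -592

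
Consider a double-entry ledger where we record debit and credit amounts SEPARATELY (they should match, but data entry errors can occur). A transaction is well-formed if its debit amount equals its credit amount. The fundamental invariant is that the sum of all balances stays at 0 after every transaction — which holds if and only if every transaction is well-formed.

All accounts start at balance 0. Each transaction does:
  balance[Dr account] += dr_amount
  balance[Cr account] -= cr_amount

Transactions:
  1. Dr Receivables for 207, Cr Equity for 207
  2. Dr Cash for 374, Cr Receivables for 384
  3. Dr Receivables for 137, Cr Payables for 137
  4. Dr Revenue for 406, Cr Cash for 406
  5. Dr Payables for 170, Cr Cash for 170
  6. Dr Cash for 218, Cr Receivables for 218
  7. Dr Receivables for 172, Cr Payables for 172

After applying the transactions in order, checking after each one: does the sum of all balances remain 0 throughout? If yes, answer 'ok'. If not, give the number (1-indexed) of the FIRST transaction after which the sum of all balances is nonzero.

Answer: 2

Derivation:
After txn 1: dr=207 cr=207 sum_balances=0
After txn 2: dr=374 cr=384 sum_balances=-10
After txn 3: dr=137 cr=137 sum_balances=-10
After txn 4: dr=406 cr=406 sum_balances=-10
After txn 5: dr=170 cr=170 sum_balances=-10
After txn 6: dr=218 cr=218 sum_balances=-10
After txn 7: dr=172 cr=172 sum_balances=-10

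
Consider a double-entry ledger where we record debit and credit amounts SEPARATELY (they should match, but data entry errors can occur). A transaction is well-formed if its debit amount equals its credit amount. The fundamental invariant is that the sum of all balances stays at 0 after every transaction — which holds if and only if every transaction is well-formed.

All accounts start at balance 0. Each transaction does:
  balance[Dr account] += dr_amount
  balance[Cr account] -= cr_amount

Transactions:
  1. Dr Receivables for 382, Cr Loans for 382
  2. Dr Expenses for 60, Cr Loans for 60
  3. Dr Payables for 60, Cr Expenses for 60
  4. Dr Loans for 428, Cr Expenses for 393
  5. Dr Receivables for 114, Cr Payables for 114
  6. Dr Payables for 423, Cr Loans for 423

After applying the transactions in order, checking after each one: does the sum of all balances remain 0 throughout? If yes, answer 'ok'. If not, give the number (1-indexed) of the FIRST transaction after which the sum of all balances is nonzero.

After txn 1: dr=382 cr=382 sum_balances=0
After txn 2: dr=60 cr=60 sum_balances=0
After txn 3: dr=60 cr=60 sum_balances=0
After txn 4: dr=428 cr=393 sum_balances=35
After txn 5: dr=114 cr=114 sum_balances=35
After txn 6: dr=423 cr=423 sum_balances=35

Answer: 4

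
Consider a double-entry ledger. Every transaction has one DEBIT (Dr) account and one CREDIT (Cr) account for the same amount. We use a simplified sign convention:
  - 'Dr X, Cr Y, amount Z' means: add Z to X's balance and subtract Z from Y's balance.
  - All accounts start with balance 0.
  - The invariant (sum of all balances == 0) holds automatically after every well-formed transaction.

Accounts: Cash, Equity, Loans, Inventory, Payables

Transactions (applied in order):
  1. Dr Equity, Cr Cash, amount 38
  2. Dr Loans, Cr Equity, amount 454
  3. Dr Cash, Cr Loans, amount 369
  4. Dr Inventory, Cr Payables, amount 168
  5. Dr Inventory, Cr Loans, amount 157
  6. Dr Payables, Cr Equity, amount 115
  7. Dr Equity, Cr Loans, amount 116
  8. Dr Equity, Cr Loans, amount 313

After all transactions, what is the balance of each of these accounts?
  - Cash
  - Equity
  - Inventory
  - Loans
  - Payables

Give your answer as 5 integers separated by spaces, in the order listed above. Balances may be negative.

After txn 1 (Dr Equity, Cr Cash, amount 38): Cash=-38 Equity=38
After txn 2 (Dr Loans, Cr Equity, amount 454): Cash=-38 Equity=-416 Loans=454
After txn 3 (Dr Cash, Cr Loans, amount 369): Cash=331 Equity=-416 Loans=85
After txn 4 (Dr Inventory, Cr Payables, amount 168): Cash=331 Equity=-416 Inventory=168 Loans=85 Payables=-168
After txn 5 (Dr Inventory, Cr Loans, amount 157): Cash=331 Equity=-416 Inventory=325 Loans=-72 Payables=-168
After txn 6 (Dr Payables, Cr Equity, amount 115): Cash=331 Equity=-531 Inventory=325 Loans=-72 Payables=-53
After txn 7 (Dr Equity, Cr Loans, amount 116): Cash=331 Equity=-415 Inventory=325 Loans=-188 Payables=-53
After txn 8 (Dr Equity, Cr Loans, amount 313): Cash=331 Equity=-102 Inventory=325 Loans=-501 Payables=-53

Answer: 331 -102 325 -501 -53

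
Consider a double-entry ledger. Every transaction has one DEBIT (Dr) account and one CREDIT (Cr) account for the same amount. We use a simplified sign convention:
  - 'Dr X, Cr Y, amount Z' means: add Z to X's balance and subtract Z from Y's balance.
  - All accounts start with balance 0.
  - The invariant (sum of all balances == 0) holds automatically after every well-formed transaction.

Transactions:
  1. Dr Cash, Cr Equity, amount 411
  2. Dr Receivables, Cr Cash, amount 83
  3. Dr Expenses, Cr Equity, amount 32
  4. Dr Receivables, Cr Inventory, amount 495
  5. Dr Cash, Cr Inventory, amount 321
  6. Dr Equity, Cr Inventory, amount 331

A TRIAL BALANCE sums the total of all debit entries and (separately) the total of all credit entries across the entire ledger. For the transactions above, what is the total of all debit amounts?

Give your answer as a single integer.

Answer: 1673

Derivation:
Txn 1: debit+=411
Txn 2: debit+=83
Txn 3: debit+=32
Txn 4: debit+=495
Txn 5: debit+=321
Txn 6: debit+=331
Total debits = 1673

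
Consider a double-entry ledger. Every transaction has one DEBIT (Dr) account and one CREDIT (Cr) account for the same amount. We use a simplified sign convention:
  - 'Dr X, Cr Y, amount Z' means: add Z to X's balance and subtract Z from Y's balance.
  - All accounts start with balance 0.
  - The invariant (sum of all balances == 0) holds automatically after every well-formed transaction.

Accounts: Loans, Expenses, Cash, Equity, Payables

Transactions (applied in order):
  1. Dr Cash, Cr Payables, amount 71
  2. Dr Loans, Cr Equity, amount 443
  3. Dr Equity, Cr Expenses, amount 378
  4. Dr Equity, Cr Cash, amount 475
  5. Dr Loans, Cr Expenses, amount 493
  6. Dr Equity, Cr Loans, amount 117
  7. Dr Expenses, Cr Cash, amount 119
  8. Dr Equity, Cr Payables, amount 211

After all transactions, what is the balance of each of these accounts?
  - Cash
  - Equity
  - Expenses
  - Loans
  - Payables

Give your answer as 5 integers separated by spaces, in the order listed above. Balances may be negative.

Answer: -523 738 -752 819 -282

Derivation:
After txn 1 (Dr Cash, Cr Payables, amount 71): Cash=71 Payables=-71
After txn 2 (Dr Loans, Cr Equity, amount 443): Cash=71 Equity=-443 Loans=443 Payables=-71
After txn 3 (Dr Equity, Cr Expenses, amount 378): Cash=71 Equity=-65 Expenses=-378 Loans=443 Payables=-71
After txn 4 (Dr Equity, Cr Cash, amount 475): Cash=-404 Equity=410 Expenses=-378 Loans=443 Payables=-71
After txn 5 (Dr Loans, Cr Expenses, amount 493): Cash=-404 Equity=410 Expenses=-871 Loans=936 Payables=-71
After txn 6 (Dr Equity, Cr Loans, amount 117): Cash=-404 Equity=527 Expenses=-871 Loans=819 Payables=-71
After txn 7 (Dr Expenses, Cr Cash, amount 119): Cash=-523 Equity=527 Expenses=-752 Loans=819 Payables=-71
After txn 8 (Dr Equity, Cr Payables, amount 211): Cash=-523 Equity=738 Expenses=-752 Loans=819 Payables=-282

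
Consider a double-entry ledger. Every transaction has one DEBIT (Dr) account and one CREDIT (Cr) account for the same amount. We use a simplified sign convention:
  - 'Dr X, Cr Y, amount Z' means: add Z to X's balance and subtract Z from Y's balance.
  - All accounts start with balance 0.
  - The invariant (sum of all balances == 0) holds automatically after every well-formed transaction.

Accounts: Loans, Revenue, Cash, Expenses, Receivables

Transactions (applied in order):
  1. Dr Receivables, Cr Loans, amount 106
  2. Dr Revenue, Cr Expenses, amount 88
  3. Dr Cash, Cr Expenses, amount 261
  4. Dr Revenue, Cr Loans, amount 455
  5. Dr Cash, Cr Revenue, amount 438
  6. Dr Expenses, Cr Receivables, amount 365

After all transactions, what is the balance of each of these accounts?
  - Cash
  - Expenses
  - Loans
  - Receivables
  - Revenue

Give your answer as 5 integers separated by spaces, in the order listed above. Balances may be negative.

After txn 1 (Dr Receivables, Cr Loans, amount 106): Loans=-106 Receivables=106
After txn 2 (Dr Revenue, Cr Expenses, amount 88): Expenses=-88 Loans=-106 Receivables=106 Revenue=88
After txn 3 (Dr Cash, Cr Expenses, amount 261): Cash=261 Expenses=-349 Loans=-106 Receivables=106 Revenue=88
After txn 4 (Dr Revenue, Cr Loans, amount 455): Cash=261 Expenses=-349 Loans=-561 Receivables=106 Revenue=543
After txn 5 (Dr Cash, Cr Revenue, amount 438): Cash=699 Expenses=-349 Loans=-561 Receivables=106 Revenue=105
After txn 6 (Dr Expenses, Cr Receivables, amount 365): Cash=699 Expenses=16 Loans=-561 Receivables=-259 Revenue=105

Answer: 699 16 -561 -259 105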